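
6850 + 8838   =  15688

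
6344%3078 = 188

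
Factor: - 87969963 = -3^1 * 23^1*29^1 * 43963^1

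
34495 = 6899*5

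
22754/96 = 237 + 1/48 = 237.02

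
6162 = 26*237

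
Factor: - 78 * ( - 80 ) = 6240=2^5*3^1*5^1*13^1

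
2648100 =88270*30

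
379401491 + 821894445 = 1201295936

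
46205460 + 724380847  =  770586307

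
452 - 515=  - 63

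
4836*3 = 14508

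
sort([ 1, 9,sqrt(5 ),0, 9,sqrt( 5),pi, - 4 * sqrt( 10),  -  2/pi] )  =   [-4 * sqrt ( 10) , -2/pi, 0, 1, sqrt (5),sqrt ( 5) , pi, 9, 9]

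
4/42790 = 2/21395= 0.00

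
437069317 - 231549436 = 205519881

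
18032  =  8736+9296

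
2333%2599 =2333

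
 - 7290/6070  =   -729/607  =  -1.20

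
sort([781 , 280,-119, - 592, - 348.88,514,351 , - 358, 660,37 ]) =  [ - 592,- 358, -348.88,-119, 37, 280,351 , 514, 660, 781 ]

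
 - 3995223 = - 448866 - 3546357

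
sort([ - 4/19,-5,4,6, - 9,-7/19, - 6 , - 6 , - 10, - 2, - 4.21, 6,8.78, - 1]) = [ -10, - 9, - 6, - 6,-5, - 4.21, - 2,-1, - 7/19,  -  4/19,4 , 6, 6,8.78 ] 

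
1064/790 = 1 + 137/395 = 1.35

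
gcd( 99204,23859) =3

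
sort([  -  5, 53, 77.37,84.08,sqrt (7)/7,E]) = [ - 5,sqrt(7)/7,E, 53, 77.37,84.08]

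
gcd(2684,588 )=4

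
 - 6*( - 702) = 4212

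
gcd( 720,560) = 80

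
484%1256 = 484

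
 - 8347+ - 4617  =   - 12964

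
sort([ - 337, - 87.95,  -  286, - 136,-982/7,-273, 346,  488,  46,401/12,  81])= [  -  337, - 286, - 273, - 982/7 , - 136,  -  87.95,401/12,  46, 81, 346,488 ]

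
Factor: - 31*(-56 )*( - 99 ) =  - 2^3 * 3^2 * 7^1*11^1* 31^1 = - 171864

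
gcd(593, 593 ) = 593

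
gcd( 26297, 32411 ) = 1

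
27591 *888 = 24500808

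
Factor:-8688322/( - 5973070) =4344161/2986535 = 5^ ( -1)*43^1*101027^1 * 597307^ ( - 1)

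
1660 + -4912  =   - 3252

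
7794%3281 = 1232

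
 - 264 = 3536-3800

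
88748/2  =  44374 = 44374.00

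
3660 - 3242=418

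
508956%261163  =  247793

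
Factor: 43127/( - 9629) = -7^1*61^1*101^1*9629^(-1)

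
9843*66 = 649638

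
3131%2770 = 361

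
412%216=196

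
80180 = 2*40090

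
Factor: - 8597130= - 2^1*3^1 * 5^1*53^1 * 5407^1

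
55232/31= 1781 + 21/31= 1781.68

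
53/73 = 53/73  =  0.73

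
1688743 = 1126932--561811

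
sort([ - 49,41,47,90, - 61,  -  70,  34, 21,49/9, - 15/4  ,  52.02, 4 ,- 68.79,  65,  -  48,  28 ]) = [ - 70, - 68.79,-61, - 49, - 48, - 15/4,4, 49/9, 21,28,34,41, 47,52.02, 65, 90]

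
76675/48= 1597 + 19/48 = 1597.40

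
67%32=3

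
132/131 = 1 +1/131= 1.01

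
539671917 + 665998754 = 1205670671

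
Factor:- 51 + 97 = 46=2^1*23^1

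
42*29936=1257312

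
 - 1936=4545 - 6481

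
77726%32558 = 12610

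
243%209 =34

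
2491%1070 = 351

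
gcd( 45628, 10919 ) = 61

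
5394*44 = 237336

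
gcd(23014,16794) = 622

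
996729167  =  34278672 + 962450495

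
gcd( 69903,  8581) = 1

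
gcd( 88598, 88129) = 1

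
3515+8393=11908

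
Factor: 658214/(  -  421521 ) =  - 698/447=- 2^1*3^ ( - 1)*149^(-1)*349^1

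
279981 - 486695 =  - 206714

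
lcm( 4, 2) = 4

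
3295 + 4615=7910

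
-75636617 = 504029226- 579665843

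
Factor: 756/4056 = 2^( - 1)*3^2*7^1*13^( - 2) = 63/338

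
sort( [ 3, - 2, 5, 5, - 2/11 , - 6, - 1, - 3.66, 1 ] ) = [-6,-3.66,-2, - 1, -2/11,  1, 3, 5,5] 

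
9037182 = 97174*93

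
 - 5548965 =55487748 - 61036713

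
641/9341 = 641/9341 =0.07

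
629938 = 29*21722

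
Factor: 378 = 2^1*3^3*7^1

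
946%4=2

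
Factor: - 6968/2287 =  - 2^3 * 13^1*67^1*2287^( - 1 ) 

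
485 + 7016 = 7501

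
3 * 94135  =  282405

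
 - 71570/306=- 2105/9 =- 233.89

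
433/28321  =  433/28321=0.02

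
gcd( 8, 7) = 1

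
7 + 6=13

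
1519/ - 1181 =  - 2  +  843/1181 = -1.29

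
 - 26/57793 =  - 26/57793  =  - 0.00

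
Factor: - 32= - 2^5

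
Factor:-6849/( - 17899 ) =3^2 * 7^(-1 )*761^1*2557^( -1) 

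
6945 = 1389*5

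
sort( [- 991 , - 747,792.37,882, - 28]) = [ - 991, - 747, - 28,792.37, 882] 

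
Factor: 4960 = 2^5 * 5^1*31^1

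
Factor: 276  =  2^2*3^1*23^1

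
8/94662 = 4/47331 = 0.00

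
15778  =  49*322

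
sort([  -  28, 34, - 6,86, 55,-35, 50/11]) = [ - 35,-28,  -  6, 50/11,34, 55,86]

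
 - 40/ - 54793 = 40/54793=0.00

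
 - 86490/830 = - 8649/83 = - 104.20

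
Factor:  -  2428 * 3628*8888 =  -2^7*11^1 * 101^1*607^1 * 907^1 = - 78292472192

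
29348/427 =68 + 312/427 = 68.73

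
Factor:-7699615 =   -  5^1*7^2*11^1*2857^1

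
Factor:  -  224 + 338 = 2^1*3^1*19^1 = 114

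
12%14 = 12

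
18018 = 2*9009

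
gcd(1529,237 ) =1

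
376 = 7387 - 7011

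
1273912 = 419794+854118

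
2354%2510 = 2354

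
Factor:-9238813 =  - 79^1 *83^1*1409^1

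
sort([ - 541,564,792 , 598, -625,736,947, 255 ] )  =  [ - 625 , - 541, 255,  564, 598, 736, 792 , 947]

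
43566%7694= 5096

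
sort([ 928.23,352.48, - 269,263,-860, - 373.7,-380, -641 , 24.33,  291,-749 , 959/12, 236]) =[-860,  -  749 , - 641, - 380, - 373.7, - 269,24.33, 959/12,236,263,291, 352.48, 928.23] 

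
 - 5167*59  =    -  304853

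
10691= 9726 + 965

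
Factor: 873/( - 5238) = -2^ (-1 )*3^( - 1) =- 1/6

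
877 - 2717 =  - 1840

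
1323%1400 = 1323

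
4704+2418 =7122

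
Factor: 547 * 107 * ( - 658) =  - 2^1 * 7^1*47^1 * 107^1 * 547^1 = - 38512082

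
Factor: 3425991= 3^1*83^1*13759^1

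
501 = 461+40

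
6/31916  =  3/15958 = 0.00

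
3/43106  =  3/43106 = 0.00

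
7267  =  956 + 6311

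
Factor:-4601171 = - 4601171^1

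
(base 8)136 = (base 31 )31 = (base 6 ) 234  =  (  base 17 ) 59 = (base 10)94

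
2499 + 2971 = 5470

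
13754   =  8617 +5137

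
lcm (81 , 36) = 324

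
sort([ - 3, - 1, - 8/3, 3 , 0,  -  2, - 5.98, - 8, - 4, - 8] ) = [ - 8,-8, - 5.98, - 4, - 3, - 8/3 , - 2, - 1, 0, 3] 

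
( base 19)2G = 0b110110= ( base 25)24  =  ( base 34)1K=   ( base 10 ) 54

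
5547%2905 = 2642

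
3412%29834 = 3412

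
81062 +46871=127933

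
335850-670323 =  - 334473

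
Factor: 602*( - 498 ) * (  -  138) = 41371848 =2^3*3^2*7^1*23^1*43^1*83^1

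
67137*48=3222576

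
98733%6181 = 6018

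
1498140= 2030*738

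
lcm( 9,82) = 738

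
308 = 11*28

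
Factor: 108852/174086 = 282/451 = 2^1*3^1*11^( - 1)*41^( - 1 )*47^1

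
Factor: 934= 2^1 * 467^1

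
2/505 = 2/505=0.00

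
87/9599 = 3/331 = 0.01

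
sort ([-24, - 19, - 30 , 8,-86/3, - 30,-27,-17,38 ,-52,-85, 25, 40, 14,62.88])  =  [ - 85, - 52,-30 ,-30, -86/3,-27,  -  24, - 19,-17,8,  14, 25,38, 40 , 62.88 ]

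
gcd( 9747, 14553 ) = 27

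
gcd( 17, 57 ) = 1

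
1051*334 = 351034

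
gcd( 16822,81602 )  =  2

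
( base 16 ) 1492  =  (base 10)5266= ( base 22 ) aj8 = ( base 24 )93A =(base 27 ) 761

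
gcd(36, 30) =6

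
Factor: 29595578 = 2^1*19^1*778831^1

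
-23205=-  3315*7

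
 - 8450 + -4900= - 13350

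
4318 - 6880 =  -2562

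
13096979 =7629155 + 5467824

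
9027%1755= 252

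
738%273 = 192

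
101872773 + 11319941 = 113192714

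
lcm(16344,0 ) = 0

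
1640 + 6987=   8627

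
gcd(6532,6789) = 1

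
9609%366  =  93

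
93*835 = 77655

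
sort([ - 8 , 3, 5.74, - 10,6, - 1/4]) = [- 10, - 8 , - 1/4, 3, 5.74 , 6]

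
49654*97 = 4816438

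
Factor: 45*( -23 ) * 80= - 82800 = -  2^4 * 3^2*5^2*23^1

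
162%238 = 162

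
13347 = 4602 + 8745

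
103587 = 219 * 473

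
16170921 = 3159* 5119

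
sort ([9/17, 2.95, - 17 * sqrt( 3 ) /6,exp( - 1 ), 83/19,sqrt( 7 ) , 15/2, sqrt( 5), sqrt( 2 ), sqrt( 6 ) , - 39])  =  [-39, - 17 * sqrt( 3 ) /6,exp( - 1),9/17,sqrt ( 2),sqrt( 5 ),sqrt( 6), sqrt ( 7)  ,  2.95,83/19,15/2] 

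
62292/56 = 1112 + 5/14 = 1112.36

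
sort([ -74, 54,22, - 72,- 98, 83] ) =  [ - 98, - 74,-72, 22,  54, 83] 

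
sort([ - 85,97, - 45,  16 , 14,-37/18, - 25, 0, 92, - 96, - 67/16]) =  [ - 96, - 85, - 45 , - 25, - 67/16, - 37/18 , 0, 14,16,92 , 97]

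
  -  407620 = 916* (-445)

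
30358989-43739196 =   -  13380207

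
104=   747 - 643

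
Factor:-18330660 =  - 2^2*3^2*5^1 *101837^1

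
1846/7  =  1846/7=263.71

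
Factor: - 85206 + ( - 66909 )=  - 152115 = -  3^1*5^1* 10141^1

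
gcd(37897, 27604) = 1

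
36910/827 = 36910/827 = 44.63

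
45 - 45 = 0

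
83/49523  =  83/49523=0.00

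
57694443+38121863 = 95816306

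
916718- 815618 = 101100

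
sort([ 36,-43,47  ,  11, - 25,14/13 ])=[ - 43, - 25,14/13, 11, 36, 47 ]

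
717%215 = 72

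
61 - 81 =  - 20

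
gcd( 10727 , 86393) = 1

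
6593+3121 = 9714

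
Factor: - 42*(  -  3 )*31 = 2^1*3^2 * 7^1*31^1 = 3906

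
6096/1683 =2032/561 = 3.62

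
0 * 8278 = 0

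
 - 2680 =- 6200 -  - 3520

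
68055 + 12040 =80095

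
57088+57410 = 114498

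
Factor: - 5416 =-2^3 *677^1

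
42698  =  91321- 48623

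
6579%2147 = 138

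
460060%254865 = 205195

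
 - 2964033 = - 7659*387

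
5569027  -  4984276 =584751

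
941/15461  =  941/15461 = 0.06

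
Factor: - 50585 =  - 5^1*67^1*151^1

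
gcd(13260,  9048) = 156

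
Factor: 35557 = 31^2*37^1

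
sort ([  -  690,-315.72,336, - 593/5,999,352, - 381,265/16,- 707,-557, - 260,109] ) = [ - 707,  -  690 , - 557, - 381,  -  315.72,-260, - 593/5,265/16,109,336, 352,999] 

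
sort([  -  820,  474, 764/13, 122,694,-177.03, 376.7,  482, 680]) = [ - 820 ,  -  177.03,764/13, 122,376.7,  474,482, 680, 694 ] 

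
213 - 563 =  - 350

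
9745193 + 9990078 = 19735271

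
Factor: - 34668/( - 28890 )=6/5=2^1*3^1 * 5^ ( - 1 )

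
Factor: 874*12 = 10488 = 2^3*3^1*19^1*23^1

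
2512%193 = 3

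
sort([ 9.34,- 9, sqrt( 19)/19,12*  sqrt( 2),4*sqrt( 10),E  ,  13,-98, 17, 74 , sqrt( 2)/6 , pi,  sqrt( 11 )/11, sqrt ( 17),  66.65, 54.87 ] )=[ - 98,-9, sqrt(19)/19, sqrt( 2 )/6,sqrt(11 ) /11,  E,pi, sqrt( 17), 9.34,4*sqrt(10 ),13, 12 * sqrt ( 2 ),  17,54.87,66.65,74 ] 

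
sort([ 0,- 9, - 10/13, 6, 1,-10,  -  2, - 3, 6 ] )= [ - 10  , - 9, - 3 ,-2, - 10/13, 0  ,  1 , 6, 6]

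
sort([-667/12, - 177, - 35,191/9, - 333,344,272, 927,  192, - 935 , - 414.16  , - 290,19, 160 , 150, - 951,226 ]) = [  -  951, - 935, - 414.16, - 333, - 290, - 177, - 667/12, - 35,  19, 191/9,150 , 160, 192, 226, 272, 344, 927]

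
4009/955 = 4009/955 = 4.20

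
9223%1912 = 1575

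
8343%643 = 627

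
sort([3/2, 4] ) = [ 3/2, 4 ] 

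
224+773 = 997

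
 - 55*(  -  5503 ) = 302665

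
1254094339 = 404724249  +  849370090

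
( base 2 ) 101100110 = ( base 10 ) 358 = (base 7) 1021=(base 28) CM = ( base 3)111021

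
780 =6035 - 5255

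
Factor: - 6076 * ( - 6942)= 42179592 = 2^3*3^1*7^2*13^1*31^1*89^1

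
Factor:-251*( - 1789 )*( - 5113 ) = - 2295936407 = - 251^1*1789^1*5113^1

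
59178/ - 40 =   -  29589/20  =  -1479.45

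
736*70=51520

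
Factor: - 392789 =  -101^1 * 3889^1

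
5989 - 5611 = 378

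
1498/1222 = 1 + 138/611=1.23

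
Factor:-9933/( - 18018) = 2^( - 1 )*3^( - 1 ) * 13^( - 1) * 43^1 = 43/78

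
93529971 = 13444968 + 80085003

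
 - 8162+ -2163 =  - 10325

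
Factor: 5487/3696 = 1829/1232 = 2^ ( - 4 )*7^( - 1)*11^( - 1)*31^1 * 59^1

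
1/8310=1/8310 = 0.00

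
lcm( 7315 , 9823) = 343805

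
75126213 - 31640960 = 43485253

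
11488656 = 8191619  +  3297037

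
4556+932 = 5488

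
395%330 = 65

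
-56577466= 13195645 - 69773111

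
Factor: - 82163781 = -3^3*7^1*151^1*2879^1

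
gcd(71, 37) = 1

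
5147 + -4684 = 463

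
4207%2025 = 157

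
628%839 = 628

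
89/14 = 6 + 5/14 = 6.36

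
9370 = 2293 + 7077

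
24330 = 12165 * 2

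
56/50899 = 56/50899= 0.00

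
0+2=2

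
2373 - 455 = 1918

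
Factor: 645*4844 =2^2*3^1 * 5^1*7^1*43^1*173^1 = 3124380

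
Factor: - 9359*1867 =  -17473253 = -7^2*191^1  *  1867^1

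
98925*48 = 4748400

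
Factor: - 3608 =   -  2^3*11^1*41^1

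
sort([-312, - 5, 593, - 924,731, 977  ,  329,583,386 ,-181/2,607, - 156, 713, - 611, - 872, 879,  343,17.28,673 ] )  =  [-924, - 872, - 611  , - 312, - 156, - 181/2,-5,17.28,  329,343,386, 583,593, 607,  673,713, 731,879,977]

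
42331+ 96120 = 138451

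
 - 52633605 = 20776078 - 73409683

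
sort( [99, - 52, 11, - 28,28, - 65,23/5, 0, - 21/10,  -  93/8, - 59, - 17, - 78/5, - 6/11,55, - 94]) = [ -94, - 65, - 59 , - 52, - 28,-17, - 78/5, - 93/8 , - 21/10, - 6/11, 0,23/5 , 11, 28,55 , 99] 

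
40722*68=2769096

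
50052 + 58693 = 108745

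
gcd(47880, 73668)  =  84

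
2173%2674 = 2173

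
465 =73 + 392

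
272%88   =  8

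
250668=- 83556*( - 3 ) 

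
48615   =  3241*15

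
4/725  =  4/725 = 0.01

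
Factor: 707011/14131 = 13^( - 1)*1087^ (-1)*707011^1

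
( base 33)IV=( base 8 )1161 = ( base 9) 764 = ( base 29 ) lg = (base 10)625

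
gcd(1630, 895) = 5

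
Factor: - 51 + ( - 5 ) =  - 56  =  - 2^3*7^1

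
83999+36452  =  120451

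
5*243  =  1215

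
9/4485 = 3/1495 =0.00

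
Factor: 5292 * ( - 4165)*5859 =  - 2^2*3^6*5^1*7^5 * 17^1*31^1 = - 129139273620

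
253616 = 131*1936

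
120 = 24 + 96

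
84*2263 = 190092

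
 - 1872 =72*(  -  26)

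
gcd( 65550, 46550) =950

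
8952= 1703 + 7249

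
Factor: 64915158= 2^1*3^1*7^1*11^1*71^1 *1979^1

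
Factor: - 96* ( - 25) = 2^5*3^1*5^2  =  2400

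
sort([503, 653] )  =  [ 503, 653]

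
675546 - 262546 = 413000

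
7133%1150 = 233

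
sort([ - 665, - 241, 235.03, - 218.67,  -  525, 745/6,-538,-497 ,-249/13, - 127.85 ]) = [ -665 , - 538, - 525, - 497,-241, - 218.67, - 127.85, - 249/13,745/6,235.03 ] 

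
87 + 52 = 139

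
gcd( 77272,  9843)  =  1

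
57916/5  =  11583 + 1/5= 11583.20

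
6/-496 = -1+ 245/248  =  -0.01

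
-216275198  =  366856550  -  583131748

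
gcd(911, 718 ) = 1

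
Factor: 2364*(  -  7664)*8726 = -158095015296 = -  2^7*3^1 * 197^1*479^1 * 4363^1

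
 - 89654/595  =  -89654/595 = -150.68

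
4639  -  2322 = 2317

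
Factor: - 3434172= -2^2*3^1*7^1*40883^1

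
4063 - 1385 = 2678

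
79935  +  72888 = 152823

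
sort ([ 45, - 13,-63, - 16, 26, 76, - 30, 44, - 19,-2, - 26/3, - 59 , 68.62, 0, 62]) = [ - 63, - 59, - 30, - 19, - 16, - 13,-26/3,  -  2,0, 26,  44,45,62,68.62, 76 ] 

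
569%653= 569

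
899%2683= 899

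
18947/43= 18947/43 = 440.63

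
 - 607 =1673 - 2280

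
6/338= 3/169 = 0.02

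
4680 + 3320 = 8000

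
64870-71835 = - 6965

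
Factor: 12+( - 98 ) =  - 2^1*43^1 = - 86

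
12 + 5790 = 5802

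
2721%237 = 114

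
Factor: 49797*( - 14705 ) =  -3^2*5^1*11^1*17^1*173^1*503^1 = - 732264885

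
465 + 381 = 846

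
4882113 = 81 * 60273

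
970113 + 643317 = 1613430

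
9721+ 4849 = 14570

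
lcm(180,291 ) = 17460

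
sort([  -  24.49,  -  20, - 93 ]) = [ - 93, - 24.49, - 20 ]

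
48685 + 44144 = 92829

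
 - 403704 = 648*(-623)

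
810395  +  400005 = 1210400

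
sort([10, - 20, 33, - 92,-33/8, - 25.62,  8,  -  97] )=[ - 97, - 92,-25.62,-20, - 33/8, 8,  10, 33 ]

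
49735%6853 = 1764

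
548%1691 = 548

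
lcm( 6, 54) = 54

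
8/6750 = 4/3375 = 0.00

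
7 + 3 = 10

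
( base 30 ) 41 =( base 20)61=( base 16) 79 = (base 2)1111001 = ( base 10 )121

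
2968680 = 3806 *780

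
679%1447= 679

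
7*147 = 1029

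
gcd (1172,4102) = 586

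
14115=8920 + 5195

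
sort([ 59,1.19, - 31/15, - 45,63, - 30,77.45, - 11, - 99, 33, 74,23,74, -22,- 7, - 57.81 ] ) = [ - 99, - 57.81, - 45, - 30,- 22, - 11 , -7, - 31/15 , 1.19,  23,33, 59, 63,74, 74 , 77.45]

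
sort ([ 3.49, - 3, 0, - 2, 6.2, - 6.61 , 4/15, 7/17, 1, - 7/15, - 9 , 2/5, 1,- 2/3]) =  [-9, - 6.61 ,  -  3, - 2, - 2/3,- 7/15, 0 , 4/15, 2/5, 7/17, 1, 1,3.49,6.2]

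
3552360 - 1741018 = 1811342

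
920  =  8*115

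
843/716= 843/716 = 1.18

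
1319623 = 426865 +892758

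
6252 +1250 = 7502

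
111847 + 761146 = 872993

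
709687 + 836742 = 1546429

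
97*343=33271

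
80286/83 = 967 + 25/83 = 967.30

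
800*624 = 499200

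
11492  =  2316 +9176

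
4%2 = 0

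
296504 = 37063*8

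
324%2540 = 324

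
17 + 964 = 981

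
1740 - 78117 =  - 76377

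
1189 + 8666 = 9855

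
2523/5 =2523/5 = 504.60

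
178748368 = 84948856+93799512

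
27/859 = 27/859= 0.03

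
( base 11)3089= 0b111111111010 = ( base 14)16c2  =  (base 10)4090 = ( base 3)12121111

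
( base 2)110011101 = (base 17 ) 175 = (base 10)413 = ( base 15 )1c8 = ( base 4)12131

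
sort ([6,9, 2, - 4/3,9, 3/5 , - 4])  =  [ - 4,-4/3, 3/5, 2, 6,9, 9 ]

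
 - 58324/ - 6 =9720+2/3 = 9720.67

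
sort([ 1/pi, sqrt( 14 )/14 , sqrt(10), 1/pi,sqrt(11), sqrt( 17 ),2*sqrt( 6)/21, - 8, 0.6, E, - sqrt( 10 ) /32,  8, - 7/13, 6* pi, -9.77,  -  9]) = [ - 9.77, -9, - 8,-7/13, - sqrt( 10) /32, 2*sqrt( 6) /21, sqrt( 14 )/14,1/pi, 1/pi,0.6, E, sqrt(10), sqrt (11), sqrt(17 ),8, 6*pi]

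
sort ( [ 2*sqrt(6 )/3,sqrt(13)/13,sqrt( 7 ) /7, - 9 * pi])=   [- 9*pi, sqrt(13) /13, sqrt( 7 )/7  ,  2* sqrt( 6)/3] 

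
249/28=249/28 = 8.89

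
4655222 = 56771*82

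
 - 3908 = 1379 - 5287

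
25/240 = 5/48 = 0.10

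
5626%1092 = 166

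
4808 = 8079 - 3271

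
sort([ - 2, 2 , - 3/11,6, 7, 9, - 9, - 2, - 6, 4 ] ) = [-9, - 6, - 2,  -  2, - 3/11, 2,4,6, 7, 9]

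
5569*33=183777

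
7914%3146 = 1622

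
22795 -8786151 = - 8763356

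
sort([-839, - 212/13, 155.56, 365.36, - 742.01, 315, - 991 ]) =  [  -  991 , - 839, - 742.01,  -  212/13,155.56, 315,365.36] 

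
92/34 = 2 + 12/17 = 2.71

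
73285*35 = 2564975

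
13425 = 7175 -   -  6250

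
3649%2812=837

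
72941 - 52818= 20123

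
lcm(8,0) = 0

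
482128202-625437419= - 143309217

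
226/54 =4 + 5/27 = 4.19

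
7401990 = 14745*502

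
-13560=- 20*678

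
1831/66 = 27 + 49/66  =  27.74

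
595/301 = 85/43 = 1.98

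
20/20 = 1  =  1.00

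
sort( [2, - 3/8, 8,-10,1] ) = [ - 10, - 3/8 , 1,2, 8 ] 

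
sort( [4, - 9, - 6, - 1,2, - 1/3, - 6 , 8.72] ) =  [ - 9, - 6,-6,-1, - 1/3,2,4,8.72]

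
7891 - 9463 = - 1572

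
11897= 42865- 30968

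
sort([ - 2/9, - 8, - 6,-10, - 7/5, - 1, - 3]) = [-10,-8, - 6 , - 3,-7/5, - 1,  -  2/9]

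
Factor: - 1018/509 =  - 2^1   =  - 2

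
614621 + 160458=775079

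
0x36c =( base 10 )876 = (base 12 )610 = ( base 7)2361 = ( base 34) pq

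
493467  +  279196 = 772663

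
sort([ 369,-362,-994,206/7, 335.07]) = [ - 994, - 362,206/7,335.07,369 ] 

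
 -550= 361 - 911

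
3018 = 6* 503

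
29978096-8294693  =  21683403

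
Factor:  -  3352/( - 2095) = 8/5 = 2^3*5^( - 1 ) 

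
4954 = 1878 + 3076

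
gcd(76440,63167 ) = 13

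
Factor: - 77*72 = - 5544 = - 2^3*3^2* 7^1*11^1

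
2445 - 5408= - 2963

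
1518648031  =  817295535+701352496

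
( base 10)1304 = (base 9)1708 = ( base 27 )1L8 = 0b10100011000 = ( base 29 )1fs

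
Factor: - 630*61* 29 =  - 1114470 = -  2^1*3^2*5^1* 7^1*29^1*61^1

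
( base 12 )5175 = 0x22A9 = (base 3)110011122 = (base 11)6737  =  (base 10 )8873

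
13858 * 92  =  1274936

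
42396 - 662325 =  - 619929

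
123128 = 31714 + 91414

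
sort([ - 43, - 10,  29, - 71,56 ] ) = [ - 71, - 43,  -  10,29, 56]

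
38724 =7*5532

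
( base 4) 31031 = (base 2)1101001101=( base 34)OT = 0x34D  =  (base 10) 845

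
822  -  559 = 263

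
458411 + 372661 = 831072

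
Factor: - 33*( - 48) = 2^4*3^2*11^1  =  1584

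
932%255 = 167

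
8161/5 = 1632+1/5=1632.20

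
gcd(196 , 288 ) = 4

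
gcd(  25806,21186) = 66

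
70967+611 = 71578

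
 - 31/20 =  - 2 + 9/20 = - 1.55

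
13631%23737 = 13631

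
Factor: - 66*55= - 2^1*3^1 * 5^1 *11^2 = - 3630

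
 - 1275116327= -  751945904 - 523170423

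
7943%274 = 271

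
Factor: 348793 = 53^1*6581^1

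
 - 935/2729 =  - 1 + 1794/2729 = - 0.34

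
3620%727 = 712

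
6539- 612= 5927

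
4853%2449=2404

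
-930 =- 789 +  - 141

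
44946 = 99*454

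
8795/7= 1256+3/7 =1256.43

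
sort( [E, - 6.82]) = [ - 6.82, E ] 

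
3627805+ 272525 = 3900330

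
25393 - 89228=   -  63835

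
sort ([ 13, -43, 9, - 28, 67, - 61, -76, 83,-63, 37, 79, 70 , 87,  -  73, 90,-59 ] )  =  [ - 76, - 73, - 63, - 61, - 59, - 43, - 28, 9 , 13, 37,67,70,79 , 83,87  ,  90]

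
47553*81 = 3851793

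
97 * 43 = 4171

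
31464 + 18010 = 49474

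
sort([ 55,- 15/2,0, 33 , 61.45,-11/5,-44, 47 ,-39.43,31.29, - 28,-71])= [  -  71, - 44, - 39.43,-28,-15/2, -11/5 , 0,  31.29 , 33, 47,55, 61.45]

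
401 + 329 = 730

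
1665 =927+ 738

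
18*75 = 1350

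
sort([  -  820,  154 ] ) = [-820,154]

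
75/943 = 75/943  =  0.08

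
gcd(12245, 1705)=155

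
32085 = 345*93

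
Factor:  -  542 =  - 2^1*271^1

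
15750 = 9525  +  6225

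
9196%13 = 5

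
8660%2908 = 2844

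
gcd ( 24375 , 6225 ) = 75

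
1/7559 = 1/7559 = 0.00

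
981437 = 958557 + 22880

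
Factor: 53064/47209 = 2^3*3^2*11^1*17^( - 1 )*67^1 * 2777^ ( - 1 )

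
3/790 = 3/790 = 0.00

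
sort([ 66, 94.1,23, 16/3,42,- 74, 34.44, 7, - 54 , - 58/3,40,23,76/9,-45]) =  [-74, - 54, -45,- 58/3, 16/3, 7,76/9, 23, 23,34.44,40,  42, 66, 94.1]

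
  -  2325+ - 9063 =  - 11388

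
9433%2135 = 893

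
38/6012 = 19/3006 = 0.01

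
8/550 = 4/275 = 0.01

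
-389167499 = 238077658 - 627245157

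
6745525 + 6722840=13468365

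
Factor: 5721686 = 2^1*47^1 * 60869^1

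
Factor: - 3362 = -2^1*41^2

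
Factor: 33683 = 13^1 *2591^1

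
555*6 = 3330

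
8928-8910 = 18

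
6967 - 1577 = 5390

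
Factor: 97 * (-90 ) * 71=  - 2^1  *  3^2 * 5^1  *  71^1*97^1=- 619830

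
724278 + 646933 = 1371211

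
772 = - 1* ( - 772)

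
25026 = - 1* ( - 25026 )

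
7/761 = 7/761 = 0.01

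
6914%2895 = 1124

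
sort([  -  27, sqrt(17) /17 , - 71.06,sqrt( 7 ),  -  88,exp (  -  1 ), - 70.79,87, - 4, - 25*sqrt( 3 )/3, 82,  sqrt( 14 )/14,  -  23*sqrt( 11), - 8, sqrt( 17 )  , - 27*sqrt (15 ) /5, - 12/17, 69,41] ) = [ - 88,-23*sqrt( 11 ), - 71.06, - 70.79, - 27, - 27*sqrt( 15)/5, - 25 * sqrt( 3 )/3 ,  -  8, - 4, - 12/17, sqrt( 17 )/17, sqrt( 14)/14, exp( - 1 ), sqrt( 7 ), sqrt( 17), 41, 69, 82, 87]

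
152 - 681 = -529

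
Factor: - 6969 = -3^1 * 23^1*101^1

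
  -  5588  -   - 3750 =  - 1838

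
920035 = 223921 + 696114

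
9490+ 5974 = 15464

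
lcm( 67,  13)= 871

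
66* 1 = 66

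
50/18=2 + 7/9 = 2.78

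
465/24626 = 465/24626 = 0.02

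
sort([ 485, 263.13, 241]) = [ 241,263.13,485]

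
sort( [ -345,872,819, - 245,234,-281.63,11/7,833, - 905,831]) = [ -905, - 345,-281.63,-245,11/7,234 , 819,831, 833 , 872]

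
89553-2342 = 87211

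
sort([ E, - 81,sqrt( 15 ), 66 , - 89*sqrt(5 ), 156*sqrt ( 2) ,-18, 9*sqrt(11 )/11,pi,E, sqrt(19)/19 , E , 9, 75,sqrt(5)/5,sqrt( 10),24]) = [ - 89*sqrt( 5),-81 ,-18, sqrt( 19)/19 , sqrt( 5)/5,9*sqrt(11)/11, E, E,E, pi,sqrt(10),sqrt(15), 9 , 24,66,75, 156*sqrt(2 )] 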